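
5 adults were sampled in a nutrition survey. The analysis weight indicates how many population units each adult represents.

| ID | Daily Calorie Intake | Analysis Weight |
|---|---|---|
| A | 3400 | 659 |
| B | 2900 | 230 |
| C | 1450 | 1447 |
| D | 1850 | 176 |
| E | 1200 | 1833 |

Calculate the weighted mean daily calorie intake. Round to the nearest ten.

1730

Weighted sum = 3400×659 + 2900×230 + 1450×1447 + 1850×176 + 1200×1833
  = 2240600 + 667000 + 2098150 + 325600 + 2199600 = 7530950
Sum of weights = 659 + 230 + 1447 + 176 + 1833 = 4345
Weighted mean = 7530950 / 4345 = 1733.2451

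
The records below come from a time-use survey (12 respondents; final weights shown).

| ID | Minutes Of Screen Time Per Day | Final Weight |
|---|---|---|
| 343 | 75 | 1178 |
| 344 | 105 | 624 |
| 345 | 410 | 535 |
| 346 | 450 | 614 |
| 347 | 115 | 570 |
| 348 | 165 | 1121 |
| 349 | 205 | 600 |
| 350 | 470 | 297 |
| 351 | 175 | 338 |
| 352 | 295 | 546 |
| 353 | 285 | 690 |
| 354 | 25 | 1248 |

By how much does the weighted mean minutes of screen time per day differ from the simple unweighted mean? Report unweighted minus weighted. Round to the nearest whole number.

39

Unweighted sum = 2775
Unweighted mean = 2775 / 12 = 231.25
Weighted sum = 75×1178 + 105×624 + 410×535 + 450×614 + 115×570 + 165×1121 + 205×600 + 470×297 + 175×338 + 295×546 + 285×690 + 25×1248
  = 88350 + 65520 + 219350 + 276300 + 65550 + 184965 + 123000 + 139590 + 59150 + 161070 + 196650 + 31200 = 1610695
Sum of weights = 8361
Weighted mean = 1610695 / 8361 = 192.64382
Difference (unweighted minus weighted) = 38.606177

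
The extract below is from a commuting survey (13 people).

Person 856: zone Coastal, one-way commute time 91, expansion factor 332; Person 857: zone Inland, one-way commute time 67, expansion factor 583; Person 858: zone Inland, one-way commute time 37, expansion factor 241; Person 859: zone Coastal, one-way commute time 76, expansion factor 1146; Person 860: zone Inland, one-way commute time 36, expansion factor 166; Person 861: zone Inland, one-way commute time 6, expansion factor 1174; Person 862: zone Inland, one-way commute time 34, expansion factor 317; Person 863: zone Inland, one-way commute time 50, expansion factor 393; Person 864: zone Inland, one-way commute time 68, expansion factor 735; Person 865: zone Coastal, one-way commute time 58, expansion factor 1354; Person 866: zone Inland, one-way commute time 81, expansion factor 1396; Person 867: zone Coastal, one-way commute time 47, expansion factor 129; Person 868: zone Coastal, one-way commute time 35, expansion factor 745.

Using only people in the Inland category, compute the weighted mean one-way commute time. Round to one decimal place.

50.8

Inland rows: 857, 858, 860, 861, 862, 863, 864, 866
Weighted sum = 67×583 + 37×241 + 36×166 + 6×1174 + 34×317 + 50×393 + 68×735 + 81×1396
  = 39061 + 8917 + 5976 + 7044 + 10778 + 19650 + 49980 + 113076 = 254482
Sum of weights = 583 + 241 + 166 + 1174 + 317 + 393 + 735 + 1396 = 5005
Weighted mean = 254482 / 5005 = 50.845554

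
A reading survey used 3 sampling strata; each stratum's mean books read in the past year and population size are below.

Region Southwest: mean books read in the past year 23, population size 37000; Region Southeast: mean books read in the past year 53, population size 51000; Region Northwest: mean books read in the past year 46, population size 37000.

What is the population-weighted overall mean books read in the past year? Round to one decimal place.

Σ Nₕ·x̄ₕ = 23×37000 + 53×51000 + 46×37000
  = 851000 + 2703000 + 1702000 = 5256000
Σ Nₕ = 125000
Overall mean = 5256000 / 125000 = 42.048

42.0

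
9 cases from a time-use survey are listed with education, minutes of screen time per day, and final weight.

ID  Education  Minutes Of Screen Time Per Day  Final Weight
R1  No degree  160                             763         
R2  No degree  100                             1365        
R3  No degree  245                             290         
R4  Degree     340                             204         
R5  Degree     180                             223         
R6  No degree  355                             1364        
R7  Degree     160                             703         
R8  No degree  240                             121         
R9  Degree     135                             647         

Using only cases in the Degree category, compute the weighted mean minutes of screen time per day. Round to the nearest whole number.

174

Degree rows: R4, R5, R7, R9
Weighted sum = 340×204 + 180×223 + 160×703 + 135×647
  = 69360 + 40140 + 112480 + 87345 = 309325
Sum of weights = 204 + 223 + 703 + 647 = 1777
Weighted mean = 309325 / 1777 = 174.07147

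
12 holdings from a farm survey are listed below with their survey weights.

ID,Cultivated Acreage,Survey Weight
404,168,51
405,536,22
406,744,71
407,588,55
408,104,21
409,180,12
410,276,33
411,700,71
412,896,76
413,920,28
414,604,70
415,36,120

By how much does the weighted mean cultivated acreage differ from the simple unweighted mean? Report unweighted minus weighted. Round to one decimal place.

Unweighted sum = 5752
Unweighted mean = 5752 / 12 = 479.33333
Weighted sum = 168×51 + 536×22 + 744×71 + 588×55 + 104×21 + 180×12 + 276×33 + 700×71 + 896×76 + 920×28 + 604×70 + 36×120
  = 309132
Sum of weights = 630
Weighted mean = 309132 / 630 = 490.68571
Difference (unweighted minus weighted) = -11.352381

-11.4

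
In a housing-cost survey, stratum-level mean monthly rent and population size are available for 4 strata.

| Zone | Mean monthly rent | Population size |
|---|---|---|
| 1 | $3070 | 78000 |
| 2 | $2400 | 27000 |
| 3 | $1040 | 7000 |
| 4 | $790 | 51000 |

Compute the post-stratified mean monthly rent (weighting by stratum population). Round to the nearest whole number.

2158

Σ Nₕ·x̄ₕ = 3070×78000 + 2400×27000 + 1040×7000 + 790×51000
  = 351830000
Σ Nₕ = 78000 + 27000 + 7000 + 51000 = 163000
Overall mean = 351830000 / 163000 = 2158.4663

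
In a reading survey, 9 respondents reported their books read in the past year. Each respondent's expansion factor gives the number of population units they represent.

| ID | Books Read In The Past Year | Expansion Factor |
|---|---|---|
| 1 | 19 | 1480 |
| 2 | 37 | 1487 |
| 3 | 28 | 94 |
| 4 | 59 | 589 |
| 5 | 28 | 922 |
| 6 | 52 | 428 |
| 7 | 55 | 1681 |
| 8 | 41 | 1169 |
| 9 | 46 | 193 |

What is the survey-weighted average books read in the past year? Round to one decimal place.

Weighted sum = 317856
Sum of weights = 1480 + 1487 + 94 + 589 + 922 + 428 + 1681 + 1169 + 193 = 8043
Weighted mean = 317856 / 8043 = 39.519582

39.5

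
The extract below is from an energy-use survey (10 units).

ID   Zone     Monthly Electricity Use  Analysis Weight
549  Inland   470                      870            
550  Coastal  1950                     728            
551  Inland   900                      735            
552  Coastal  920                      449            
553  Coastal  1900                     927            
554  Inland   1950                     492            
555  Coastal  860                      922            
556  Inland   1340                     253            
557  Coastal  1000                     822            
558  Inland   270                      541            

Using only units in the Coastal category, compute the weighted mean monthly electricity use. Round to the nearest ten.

Coastal rows: 550, 552, 553, 555, 557
Weighted sum = 1950×728 + 920×449 + 1900×927 + 860×922 + 1000×822
  = 1419600 + 413080 + 1761300 + 792920 + 822000 = 5208900
Sum of weights = 728 + 449 + 927 + 922 + 822 = 3848
Weighted mean = 5208900 / 3848 = 1353.6642

1350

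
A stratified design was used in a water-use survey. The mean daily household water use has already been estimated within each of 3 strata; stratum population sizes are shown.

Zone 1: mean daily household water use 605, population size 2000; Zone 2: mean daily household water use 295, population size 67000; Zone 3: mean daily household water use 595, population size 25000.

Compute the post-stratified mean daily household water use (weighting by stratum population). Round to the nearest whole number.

Σ Nₕ·x̄ₕ = 605×2000 + 295×67000 + 595×25000
  = 1210000 + 19765000 + 14875000 = 35850000
Σ Nₕ = 2000 + 67000 + 25000 = 94000
Overall mean = 35850000 / 94000 = 381.38298

381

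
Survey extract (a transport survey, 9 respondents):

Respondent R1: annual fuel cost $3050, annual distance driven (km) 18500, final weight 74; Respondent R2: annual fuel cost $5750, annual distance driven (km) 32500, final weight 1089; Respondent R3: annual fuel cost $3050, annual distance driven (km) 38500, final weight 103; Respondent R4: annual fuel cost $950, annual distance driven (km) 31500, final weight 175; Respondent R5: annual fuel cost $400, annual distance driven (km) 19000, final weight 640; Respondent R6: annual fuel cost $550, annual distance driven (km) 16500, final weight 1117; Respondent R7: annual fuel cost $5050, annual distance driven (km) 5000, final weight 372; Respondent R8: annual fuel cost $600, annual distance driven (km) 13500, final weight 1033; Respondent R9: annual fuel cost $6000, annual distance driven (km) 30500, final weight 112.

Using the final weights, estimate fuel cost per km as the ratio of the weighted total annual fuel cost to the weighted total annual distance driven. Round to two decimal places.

0.11

Σ wᵢ·y = 3050×74 + 5750×1089 + 3050×103 + 950×175 + 400×640 + 550×1117 + 5050×372 + 600×1033 + 6000×112
  = 225700 + 6261750 + 314150 + 166250 + 256000 + 614350 + 1878600 + 619800 + 672000 = 11008600
Σ wᵢ·x = 18500×74 + 32500×1089 + 38500×103 + 31500×175 + 19000×640 + 16500×1117 + 5000×372 + 13500×1033 + 30500×112
  = 1369000 + 35392500 + 3965500 + 5512500 + 12160000 + 18430500 + 1860000 + 13945500 + 3416000 = 96051500
Ratio = 11008600 / 96051500 = 0.11461143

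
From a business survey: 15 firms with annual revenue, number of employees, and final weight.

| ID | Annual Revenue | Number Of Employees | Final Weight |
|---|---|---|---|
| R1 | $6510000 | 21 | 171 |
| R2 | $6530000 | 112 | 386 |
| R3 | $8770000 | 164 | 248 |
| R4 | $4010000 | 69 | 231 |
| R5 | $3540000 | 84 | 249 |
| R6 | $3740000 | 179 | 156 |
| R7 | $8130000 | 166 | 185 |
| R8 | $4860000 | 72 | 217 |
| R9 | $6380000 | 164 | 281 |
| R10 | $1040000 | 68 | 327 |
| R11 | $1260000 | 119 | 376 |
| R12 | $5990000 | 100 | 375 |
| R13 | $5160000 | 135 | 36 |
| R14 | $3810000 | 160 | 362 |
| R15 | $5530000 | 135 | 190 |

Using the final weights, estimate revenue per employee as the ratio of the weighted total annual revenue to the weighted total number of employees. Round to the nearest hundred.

Σ wᵢ·y = 18227180000
Σ wᵢ·x = 437602
Ratio = 18227180000 / 437602 = 41652.415

41700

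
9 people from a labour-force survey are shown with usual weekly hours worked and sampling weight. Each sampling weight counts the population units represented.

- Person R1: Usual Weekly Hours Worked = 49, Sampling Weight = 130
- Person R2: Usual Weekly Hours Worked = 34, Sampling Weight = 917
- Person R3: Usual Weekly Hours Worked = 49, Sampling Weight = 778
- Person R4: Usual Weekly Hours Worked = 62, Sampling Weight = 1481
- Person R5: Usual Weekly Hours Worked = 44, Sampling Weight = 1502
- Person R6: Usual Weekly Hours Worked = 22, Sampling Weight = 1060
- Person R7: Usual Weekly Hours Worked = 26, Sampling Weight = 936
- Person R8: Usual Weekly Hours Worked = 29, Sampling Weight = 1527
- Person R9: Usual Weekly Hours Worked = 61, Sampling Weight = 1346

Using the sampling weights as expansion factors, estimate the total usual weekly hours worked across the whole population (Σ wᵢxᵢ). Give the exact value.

Weighted total = 49×130 + 34×917 + 49×778 + 62×1481 + 44×1502 + 22×1060 + 26×936 + 29×1527 + 61×1346
  = 6370 + 31178 + 38122 + 91822 + 66088 + 23320 + 24336 + 44283 + 82106 = 407625

407625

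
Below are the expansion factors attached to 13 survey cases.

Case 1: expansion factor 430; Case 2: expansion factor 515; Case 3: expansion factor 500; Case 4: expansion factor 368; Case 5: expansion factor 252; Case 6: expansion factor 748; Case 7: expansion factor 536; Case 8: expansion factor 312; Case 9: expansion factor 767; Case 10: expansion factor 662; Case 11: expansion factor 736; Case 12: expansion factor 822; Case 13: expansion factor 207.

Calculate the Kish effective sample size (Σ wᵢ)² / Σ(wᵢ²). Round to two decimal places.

Σ wᵢ = 6855
Σ wᵢ² = 4129959
n_eff = 6855² / 4129959 = 46991025 / 4129959 = 11.378085

11.38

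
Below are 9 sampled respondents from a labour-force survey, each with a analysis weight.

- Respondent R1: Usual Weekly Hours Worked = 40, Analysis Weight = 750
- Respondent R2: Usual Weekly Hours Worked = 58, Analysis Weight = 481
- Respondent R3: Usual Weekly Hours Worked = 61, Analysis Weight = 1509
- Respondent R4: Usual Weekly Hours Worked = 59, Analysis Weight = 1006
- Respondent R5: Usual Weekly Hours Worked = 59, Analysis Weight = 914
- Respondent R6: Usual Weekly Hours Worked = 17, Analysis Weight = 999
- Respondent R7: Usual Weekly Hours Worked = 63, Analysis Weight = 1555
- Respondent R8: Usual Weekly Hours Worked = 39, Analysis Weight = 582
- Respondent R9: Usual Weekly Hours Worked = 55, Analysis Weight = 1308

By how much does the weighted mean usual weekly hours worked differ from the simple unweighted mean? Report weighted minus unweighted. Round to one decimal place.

Unweighted sum = 40 + 58 + 61 + 59 + 59 + 17 + 63 + 39 + 55 = 451
Unweighted mean = 451 / 9 = 50.111111
Weighted sum = 40×750 + 58×481 + 61×1509 + 59×1006 + 59×914 + 17×999 + 63×1555 + 39×582 + 55×1308
  = 472813
Sum of weights = 9104
Weighted mean = 472813 / 9104 = 51.934644
Difference (weighted minus unweighted) = 1.823533

1.8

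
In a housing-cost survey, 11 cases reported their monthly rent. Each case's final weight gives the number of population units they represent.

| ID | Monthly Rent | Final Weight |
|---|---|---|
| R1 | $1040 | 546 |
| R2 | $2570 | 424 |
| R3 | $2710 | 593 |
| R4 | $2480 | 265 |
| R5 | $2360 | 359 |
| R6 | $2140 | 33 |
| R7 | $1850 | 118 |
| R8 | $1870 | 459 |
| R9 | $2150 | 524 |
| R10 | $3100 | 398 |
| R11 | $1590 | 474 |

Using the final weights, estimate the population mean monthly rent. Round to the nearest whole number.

Weighted sum = 1040×546 + 2570×424 + 2710×593 + 2480×265 + 2360×359 + 2140×33 + 1850×118 + 1870×459 + 2150×524 + 3100×398 + 1590×474
  = 9030300
Sum of weights = 546 + 424 + 593 + 265 + 359 + 33 + 118 + 459 + 524 + 398 + 474 = 4193
Weighted mean = 9030300 / 4193 = 2153.6609

2154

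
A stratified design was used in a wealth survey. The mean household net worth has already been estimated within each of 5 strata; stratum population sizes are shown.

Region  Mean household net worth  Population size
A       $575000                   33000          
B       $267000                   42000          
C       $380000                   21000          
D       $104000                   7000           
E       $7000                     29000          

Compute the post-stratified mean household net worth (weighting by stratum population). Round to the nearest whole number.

296212

Σ Nₕ·x̄ₕ = 575000×33000 + 267000×42000 + 380000×21000 + 104000×7000 + 7000×29000
  = 18975000000 + 11214000000 + 7980000000 + 728000000 + 203000000 = 39100000000
Σ Nₕ = 33000 + 42000 + 21000 + 7000 + 29000 = 132000
Overall mean = 39100000000 / 132000 = 296212.12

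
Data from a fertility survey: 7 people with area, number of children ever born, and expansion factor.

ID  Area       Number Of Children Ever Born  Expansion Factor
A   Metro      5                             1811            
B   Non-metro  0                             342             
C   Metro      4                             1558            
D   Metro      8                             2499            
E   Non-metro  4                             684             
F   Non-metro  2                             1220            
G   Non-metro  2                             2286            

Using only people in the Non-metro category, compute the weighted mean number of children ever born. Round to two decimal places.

2.15

Non-metro rows: B, E, F, G
Weighted sum = 0×342 + 4×684 + 2×1220 + 2×2286
  = 0 + 2736 + 2440 + 4572 = 9748
Sum of weights = 342 + 684 + 1220 + 2286 = 4532
Weighted mean = 9748 / 4532 = 2.1509267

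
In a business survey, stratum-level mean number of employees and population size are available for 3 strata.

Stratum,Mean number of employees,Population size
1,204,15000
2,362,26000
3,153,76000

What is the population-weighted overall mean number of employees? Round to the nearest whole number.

206

Σ Nₕ·x̄ₕ = 24100000
Σ Nₕ = 15000 + 26000 + 76000 = 117000
Overall mean = 24100000 / 117000 = 205.98291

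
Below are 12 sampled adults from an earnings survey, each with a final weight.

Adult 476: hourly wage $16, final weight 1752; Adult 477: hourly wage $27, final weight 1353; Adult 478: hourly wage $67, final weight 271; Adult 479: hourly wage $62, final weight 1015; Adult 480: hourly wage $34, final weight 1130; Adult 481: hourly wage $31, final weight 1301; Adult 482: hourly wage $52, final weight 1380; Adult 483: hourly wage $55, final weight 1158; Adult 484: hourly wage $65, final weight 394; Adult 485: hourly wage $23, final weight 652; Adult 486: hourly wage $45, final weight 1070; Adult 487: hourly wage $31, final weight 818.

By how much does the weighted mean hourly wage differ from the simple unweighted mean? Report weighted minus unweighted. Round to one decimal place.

Unweighted sum = 16 + 27 + 67 + 62 + 34 + 31 + 52 + 55 + 65 + 23 + 45 + 31 = 508
Unweighted mean = 508 / 12 = 42.333333
Weighted sum = 16×1752 + 27×1353 + 67×271 + 62×1015 + 34×1130 + 31×1301 + 52×1380 + 55×1158 + 65×394 + 23×652 + 45×1070 + 31×818
  = 28032 + 36531 + 18157 + 62930 + 38420 + 40331 + 71760 + 63690 + 25610 + 14996 + 48150 + 25358 = 473965
Sum of weights = 1752 + 1353 + 271 + 1015 + 1130 + 1301 + 1380 + 1158 + 394 + 652 + 1070 + 818 = 12294
Weighted mean = 473965 / 12294 = 38.552546
Difference (weighted minus unweighted) = -3.7807874

-3.8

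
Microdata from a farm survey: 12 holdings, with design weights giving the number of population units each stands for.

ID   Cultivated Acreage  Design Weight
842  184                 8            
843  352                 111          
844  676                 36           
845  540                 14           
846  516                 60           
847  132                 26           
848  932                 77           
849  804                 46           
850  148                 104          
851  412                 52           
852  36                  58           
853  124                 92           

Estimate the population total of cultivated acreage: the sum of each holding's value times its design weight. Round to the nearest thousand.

266000

Weighted total = 265892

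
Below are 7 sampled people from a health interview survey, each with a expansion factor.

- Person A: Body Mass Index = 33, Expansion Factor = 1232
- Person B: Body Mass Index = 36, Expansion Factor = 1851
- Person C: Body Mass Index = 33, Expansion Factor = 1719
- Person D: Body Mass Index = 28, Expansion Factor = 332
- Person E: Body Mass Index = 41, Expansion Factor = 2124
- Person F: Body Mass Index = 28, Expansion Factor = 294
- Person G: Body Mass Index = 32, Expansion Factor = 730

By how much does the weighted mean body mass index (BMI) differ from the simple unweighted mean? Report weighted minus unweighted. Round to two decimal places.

2.26

Unweighted sum = 33 + 36 + 33 + 28 + 41 + 28 + 32 = 231
Unweighted mean = 231 / 7 = 33
Weighted sum = 33×1232 + 36×1851 + 33×1719 + 28×332 + 41×2124 + 28×294 + 32×730
  = 291991
Sum of weights = 1232 + 1851 + 1719 + 332 + 2124 + 294 + 730 = 8282
Weighted mean = 291991 / 8282 = 35.256098
Difference (weighted minus unweighted) = 2.2560976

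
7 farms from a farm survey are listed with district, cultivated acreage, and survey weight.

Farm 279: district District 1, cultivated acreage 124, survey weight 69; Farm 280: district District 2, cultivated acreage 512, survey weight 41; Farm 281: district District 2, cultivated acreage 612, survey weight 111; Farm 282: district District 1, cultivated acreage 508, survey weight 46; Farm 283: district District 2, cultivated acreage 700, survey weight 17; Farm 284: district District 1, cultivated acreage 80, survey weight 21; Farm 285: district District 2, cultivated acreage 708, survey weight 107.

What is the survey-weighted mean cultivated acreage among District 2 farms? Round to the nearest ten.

District 2 rows: 280, 281, 283, 285
Weighted sum = 512×41 + 612×111 + 700×17 + 708×107
  = 20992 + 67932 + 11900 + 75756 = 176580
Sum of weights = 41 + 111 + 17 + 107 = 276
Weighted mean = 176580 / 276 = 639.78261

640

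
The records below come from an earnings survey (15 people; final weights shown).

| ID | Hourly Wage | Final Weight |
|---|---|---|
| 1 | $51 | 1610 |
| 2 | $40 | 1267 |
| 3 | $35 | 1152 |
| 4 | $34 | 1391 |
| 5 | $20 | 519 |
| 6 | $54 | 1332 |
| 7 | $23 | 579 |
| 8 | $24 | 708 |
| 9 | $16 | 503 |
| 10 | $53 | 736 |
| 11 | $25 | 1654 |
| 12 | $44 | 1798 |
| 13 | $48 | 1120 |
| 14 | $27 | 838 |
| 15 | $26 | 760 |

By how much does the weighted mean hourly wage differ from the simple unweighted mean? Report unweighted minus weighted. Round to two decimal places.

Unweighted sum = 520
Unweighted mean = 520 / 15 = 34.666667
Weighted sum = 596685
Sum of weights = 15967
Weighted mean = 596685 / 15967 = 37.369888
Difference (unweighted minus weighted) = -2.7032212

-2.70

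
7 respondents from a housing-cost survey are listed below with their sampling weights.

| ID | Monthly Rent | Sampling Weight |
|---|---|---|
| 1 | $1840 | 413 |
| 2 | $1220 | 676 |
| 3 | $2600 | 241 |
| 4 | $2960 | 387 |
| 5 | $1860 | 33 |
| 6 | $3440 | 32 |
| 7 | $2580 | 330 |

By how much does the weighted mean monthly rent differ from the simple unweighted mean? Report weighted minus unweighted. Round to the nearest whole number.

Unweighted sum = 1840 + 1220 + 2600 + 2960 + 1860 + 3440 + 2580 = 16500
Unweighted mean = 16500 / 7 = 2357.1429
Weighted sum = 1840×413 + 1220×676 + 2600×241 + 2960×387 + 1860×33 + 3440×32 + 2580×330
  = 4379620
Sum of weights = 413 + 676 + 241 + 387 + 33 + 32 + 330 = 2112
Weighted mean = 4379620 / 2112 = 2073.6837
Difference (weighted minus unweighted) = -283.45915

-283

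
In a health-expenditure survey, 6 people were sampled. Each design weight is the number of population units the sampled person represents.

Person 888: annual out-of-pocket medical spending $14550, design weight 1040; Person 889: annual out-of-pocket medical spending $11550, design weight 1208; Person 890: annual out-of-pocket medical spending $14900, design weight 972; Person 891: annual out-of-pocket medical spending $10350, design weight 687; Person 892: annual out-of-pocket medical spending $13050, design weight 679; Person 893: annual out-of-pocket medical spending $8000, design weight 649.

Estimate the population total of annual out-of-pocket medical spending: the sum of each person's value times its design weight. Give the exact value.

Weighted total = 14550×1040 + 11550×1208 + 14900×972 + 10350×687 + 13050×679 + 8000×649
  = 15132000 + 13952400 + 14482800 + 7110450 + 8860950 + 5192000 = 64730600

64730600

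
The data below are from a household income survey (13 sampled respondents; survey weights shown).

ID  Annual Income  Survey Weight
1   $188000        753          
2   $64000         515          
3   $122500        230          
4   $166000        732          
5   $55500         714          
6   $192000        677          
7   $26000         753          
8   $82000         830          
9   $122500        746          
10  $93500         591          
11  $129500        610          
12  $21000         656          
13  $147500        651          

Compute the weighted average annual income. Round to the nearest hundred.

108400

Weighted sum = 916897000
Sum of weights = 8458
Weighted mean = 916897000 / 8458 = 108405.89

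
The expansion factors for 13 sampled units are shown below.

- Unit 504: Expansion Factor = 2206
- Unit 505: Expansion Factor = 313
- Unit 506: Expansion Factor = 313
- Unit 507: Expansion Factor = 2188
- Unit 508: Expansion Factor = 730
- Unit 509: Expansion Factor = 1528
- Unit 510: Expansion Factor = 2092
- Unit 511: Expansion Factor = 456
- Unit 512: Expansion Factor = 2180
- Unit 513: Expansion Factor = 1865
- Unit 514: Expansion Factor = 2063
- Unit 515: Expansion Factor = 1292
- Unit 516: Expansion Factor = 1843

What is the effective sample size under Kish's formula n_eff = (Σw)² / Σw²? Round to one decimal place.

Σ wᵢ = 19069
Σ wᵢ² = 34854309
n_eff = 19069² / 34854309 = 363626761 / 34854309 = 10.432763

10.4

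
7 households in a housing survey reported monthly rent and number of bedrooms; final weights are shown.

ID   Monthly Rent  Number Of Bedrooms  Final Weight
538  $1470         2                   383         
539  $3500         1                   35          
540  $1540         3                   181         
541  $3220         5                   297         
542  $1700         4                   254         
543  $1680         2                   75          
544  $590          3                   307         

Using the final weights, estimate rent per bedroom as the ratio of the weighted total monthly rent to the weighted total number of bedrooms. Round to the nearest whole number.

Σ wᵢ·y = 1470×383 + 3500×35 + 1540×181 + 3220×297 + 1700×254 + 1680×75 + 590×307
  = 563010 + 122500 + 278740 + 956340 + 431800 + 126000 + 181130 = 2659520
Σ wᵢ·x = 2×383 + 1×35 + 3×181 + 5×297 + 4×254 + 2×75 + 3×307
  = 766 + 35 + 543 + 1485 + 1016 + 150 + 921 = 4916
Ratio = 2659520 / 4916 = 540.99268

541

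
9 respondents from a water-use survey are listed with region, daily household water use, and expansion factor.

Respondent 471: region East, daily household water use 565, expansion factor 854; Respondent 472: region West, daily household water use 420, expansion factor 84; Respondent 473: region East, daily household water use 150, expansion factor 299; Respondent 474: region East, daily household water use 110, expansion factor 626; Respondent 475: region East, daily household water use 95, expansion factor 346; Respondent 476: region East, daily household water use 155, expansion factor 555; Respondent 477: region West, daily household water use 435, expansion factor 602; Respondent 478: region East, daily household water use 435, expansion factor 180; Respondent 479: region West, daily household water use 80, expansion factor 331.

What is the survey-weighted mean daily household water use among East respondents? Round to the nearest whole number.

East rows: 471, 473, 474, 475, 476, 478
Weighted sum = 565×854 + 150×299 + 110×626 + 95×346 + 155×555 + 435×180
  = 482510 + 44850 + 68860 + 32870 + 86025 + 78300 = 793415
Sum of weights = 854 + 299 + 626 + 346 + 555 + 180 = 2860
Weighted mean = 793415 / 2860 = 277.41783

277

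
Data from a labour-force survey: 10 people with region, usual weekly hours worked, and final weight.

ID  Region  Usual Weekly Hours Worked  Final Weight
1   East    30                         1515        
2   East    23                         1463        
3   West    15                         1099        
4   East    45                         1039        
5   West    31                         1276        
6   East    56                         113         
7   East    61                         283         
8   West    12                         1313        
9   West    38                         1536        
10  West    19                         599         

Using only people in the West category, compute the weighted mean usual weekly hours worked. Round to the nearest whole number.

West rows: 3, 5, 8, 9, 10
Weighted sum = 15×1099 + 31×1276 + 12×1313 + 38×1536 + 19×599
  = 16485 + 39556 + 15756 + 58368 + 11381 = 141546
Sum of weights = 1099 + 1276 + 1313 + 1536 + 599 = 5823
Weighted mean = 141546 / 5823 = 24.308089

24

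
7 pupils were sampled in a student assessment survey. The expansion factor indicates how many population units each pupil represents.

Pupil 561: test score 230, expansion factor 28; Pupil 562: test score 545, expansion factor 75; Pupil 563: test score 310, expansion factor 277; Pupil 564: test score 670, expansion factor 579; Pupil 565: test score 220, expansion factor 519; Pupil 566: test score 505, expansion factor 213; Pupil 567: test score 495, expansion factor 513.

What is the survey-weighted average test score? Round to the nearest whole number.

452

Weighted sum = 230×28 + 545×75 + 310×277 + 670×579 + 220×519 + 505×213 + 495×513
  = 6440 + 40875 + 85870 + 387930 + 114180 + 107565 + 253935 = 996795
Sum of weights = 28 + 75 + 277 + 579 + 519 + 213 + 513 = 2204
Weighted mean = 996795 / 2204 = 452.26633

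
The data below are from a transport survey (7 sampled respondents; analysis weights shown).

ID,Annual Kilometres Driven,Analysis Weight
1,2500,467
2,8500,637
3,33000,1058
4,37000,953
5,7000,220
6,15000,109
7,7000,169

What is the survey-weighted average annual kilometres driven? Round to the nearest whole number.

22451

Weighted sum = 2500×467 + 8500×637 + 33000×1058 + 37000×953 + 7000×220 + 15000×109 + 7000×169
  = 81115000
Sum of weights = 467 + 637 + 1058 + 953 + 220 + 109 + 169 = 3613
Weighted mean = 81115000 / 3613 = 22450.872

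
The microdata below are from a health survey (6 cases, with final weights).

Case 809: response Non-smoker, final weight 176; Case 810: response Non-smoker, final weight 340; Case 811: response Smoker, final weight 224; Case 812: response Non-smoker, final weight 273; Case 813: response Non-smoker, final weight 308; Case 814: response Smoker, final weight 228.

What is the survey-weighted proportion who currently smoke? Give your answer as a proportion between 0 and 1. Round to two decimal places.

0.29

Sum of weights for 'Smoker' = 224 + 228 = 452
Total weight = 176 + 340 + 224 + 273 + 308 + 228 = 1549
Weighted proportion = 452 / 1549 = 0.29180116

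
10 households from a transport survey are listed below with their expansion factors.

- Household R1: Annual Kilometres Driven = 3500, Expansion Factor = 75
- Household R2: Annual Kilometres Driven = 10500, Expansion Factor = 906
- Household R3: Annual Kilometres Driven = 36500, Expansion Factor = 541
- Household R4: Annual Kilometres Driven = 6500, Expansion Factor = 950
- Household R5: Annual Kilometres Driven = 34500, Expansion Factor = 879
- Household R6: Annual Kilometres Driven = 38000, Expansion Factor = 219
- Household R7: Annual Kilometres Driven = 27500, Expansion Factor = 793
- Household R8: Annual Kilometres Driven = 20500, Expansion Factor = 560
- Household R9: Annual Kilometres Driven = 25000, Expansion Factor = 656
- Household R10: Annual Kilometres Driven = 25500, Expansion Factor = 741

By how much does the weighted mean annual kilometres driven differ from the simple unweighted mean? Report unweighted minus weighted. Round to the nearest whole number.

Unweighted sum = 3500 + 10500 + 36500 + 6500 + 34500 + 38000 + 27500 + 20500 + 25000 + 25500 = 228000
Unweighted mean = 228000 / 10 = 22800
Weighted sum = 3500×75 + 10500×906 + 36500×541 + 6500×950 + 34500×879 + 38000×219 + 27500×793 + 20500×560 + 25000×656 + 25500×741
  = 262500 + 9513000 + 19746500 + 6175000 + 30325500 + 8322000 + 21807500 + 11480000 + 16400000 + 18895500 = 142927500
Sum of weights = 6320
Weighted mean = 142927500 / 6320 = 22615.111
Difference (unweighted minus weighted) = 184.88924

185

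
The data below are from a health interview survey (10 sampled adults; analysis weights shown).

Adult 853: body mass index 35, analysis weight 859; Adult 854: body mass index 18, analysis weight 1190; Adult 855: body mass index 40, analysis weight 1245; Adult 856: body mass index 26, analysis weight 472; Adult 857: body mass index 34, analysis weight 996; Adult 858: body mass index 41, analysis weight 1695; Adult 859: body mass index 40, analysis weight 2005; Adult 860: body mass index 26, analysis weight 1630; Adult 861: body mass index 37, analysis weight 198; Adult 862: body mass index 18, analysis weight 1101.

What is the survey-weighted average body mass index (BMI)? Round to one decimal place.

32.2

Weighted sum = 35×859 + 18×1190 + 40×1245 + 26×472 + 34×996 + 41×1695 + 40×2005 + 26×1630 + 37×198 + 18×1101
  = 30065 + 21420 + 49800 + 12272 + 33864 + 69495 + 80200 + 42380 + 7326 + 19818 = 366640
Sum of weights = 11391
Weighted mean = 366640 / 11391 = 32.186814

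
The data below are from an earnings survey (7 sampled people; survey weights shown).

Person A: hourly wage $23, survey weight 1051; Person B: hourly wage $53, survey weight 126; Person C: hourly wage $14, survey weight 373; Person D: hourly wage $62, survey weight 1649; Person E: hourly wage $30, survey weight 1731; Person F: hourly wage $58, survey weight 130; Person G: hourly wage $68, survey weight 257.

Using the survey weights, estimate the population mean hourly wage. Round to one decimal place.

Weighted sum = 23×1051 + 53×126 + 14×373 + 62×1649 + 30×1731 + 58×130 + 68×257
  = 24173 + 6678 + 5222 + 102238 + 51930 + 7540 + 17476 = 215257
Sum of weights = 1051 + 126 + 373 + 1649 + 1731 + 130 + 257 = 5317
Weighted mean = 215257 / 5317 = 40.484672

40.5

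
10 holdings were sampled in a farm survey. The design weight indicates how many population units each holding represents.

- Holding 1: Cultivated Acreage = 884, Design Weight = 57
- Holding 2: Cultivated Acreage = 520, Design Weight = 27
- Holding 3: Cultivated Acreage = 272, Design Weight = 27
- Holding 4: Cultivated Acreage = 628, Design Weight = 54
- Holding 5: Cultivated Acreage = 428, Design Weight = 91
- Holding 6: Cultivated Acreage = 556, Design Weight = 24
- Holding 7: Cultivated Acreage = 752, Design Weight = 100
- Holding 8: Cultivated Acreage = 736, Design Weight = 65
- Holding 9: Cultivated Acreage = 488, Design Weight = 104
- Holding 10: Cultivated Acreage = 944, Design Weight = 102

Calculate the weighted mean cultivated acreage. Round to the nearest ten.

660

Weighted sum = 884×57 + 520×27 + 272×27 + 628×54 + 428×91 + 556×24 + 752×100 + 736×65 + 488×104 + 944×102
  = 50388 + 14040 + 7344 + 33912 + 38948 + 13344 + 75200 + 47840 + 50752 + 96288 = 428056
Sum of weights = 651
Weighted mean = 428056 / 651 = 657.5361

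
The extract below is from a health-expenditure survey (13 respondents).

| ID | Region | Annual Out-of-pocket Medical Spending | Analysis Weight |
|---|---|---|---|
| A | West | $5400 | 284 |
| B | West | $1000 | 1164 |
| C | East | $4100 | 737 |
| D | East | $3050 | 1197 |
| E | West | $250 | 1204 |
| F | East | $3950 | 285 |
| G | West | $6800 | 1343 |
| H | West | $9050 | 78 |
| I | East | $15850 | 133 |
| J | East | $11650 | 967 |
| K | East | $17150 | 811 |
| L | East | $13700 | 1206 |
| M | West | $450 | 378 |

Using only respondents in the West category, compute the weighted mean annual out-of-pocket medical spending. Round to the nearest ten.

2920

West rows: A, B, E, G, H, M
Weighted sum = 5400×284 + 1000×1164 + 250×1204 + 6800×1343 + 9050×78 + 450×378
  = 13007000
Sum of weights = 4451
Weighted mean = 13007000 / 4451 = 2922.2647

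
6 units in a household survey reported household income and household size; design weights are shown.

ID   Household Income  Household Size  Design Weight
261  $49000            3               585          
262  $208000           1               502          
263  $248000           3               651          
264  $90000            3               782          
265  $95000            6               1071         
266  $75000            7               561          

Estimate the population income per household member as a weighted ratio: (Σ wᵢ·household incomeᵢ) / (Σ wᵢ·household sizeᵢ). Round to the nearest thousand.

30000

Σ wᵢ·y = 49000×585 + 208000×502 + 248000×651 + 90000×782 + 95000×1071 + 75000×561
  = 508729000
Σ wᵢ·x = 3×585 + 1×502 + 3×651 + 3×782 + 6×1071 + 7×561
  = 1755 + 502 + 1953 + 2346 + 6426 + 3927 = 16909
Ratio = 508729000 / 16909 = 30086.285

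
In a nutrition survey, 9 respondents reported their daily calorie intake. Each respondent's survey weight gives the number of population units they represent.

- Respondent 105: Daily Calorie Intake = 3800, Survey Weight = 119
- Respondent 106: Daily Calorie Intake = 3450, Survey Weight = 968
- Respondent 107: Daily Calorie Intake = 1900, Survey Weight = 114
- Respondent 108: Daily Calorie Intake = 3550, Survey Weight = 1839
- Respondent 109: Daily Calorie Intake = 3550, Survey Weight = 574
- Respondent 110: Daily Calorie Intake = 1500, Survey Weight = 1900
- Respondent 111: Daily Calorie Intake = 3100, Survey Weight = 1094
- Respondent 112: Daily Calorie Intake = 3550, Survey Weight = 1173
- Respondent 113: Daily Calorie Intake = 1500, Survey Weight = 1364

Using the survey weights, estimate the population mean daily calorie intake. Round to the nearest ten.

Weighted sum = 3800×119 + 3450×968 + 1900×114 + 3550×1839 + 3550×574 + 1500×1900 + 3100×1094 + 3550×1173 + 1500×1364
  = 452200 + 3339600 + 216600 + 6528450 + 2037700 + 2850000 + 3391400 + 4164150 + 2046000 = 25026100
Sum of weights = 9145
Weighted mean = 25026100 / 9145 = 2736.5883

2740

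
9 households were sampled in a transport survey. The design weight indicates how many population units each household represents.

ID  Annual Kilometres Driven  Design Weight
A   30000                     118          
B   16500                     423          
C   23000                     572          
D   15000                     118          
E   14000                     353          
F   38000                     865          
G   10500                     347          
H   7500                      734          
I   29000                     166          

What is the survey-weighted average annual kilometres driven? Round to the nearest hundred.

20900

Weighted sum = 30000×118 + 16500×423 + 23000×572 + 15000×118 + 14000×353 + 38000×865 + 10500×347 + 7500×734 + 29000×166
  = 3540000 + 6979500 + 13156000 + 1770000 + 4942000 + 32870000 + 3643500 + 5505000 + 4814000 = 77220000
Sum of weights = 118 + 423 + 572 + 118 + 353 + 865 + 347 + 734 + 166 = 3696
Weighted mean = 77220000 / 3696 = 20892.857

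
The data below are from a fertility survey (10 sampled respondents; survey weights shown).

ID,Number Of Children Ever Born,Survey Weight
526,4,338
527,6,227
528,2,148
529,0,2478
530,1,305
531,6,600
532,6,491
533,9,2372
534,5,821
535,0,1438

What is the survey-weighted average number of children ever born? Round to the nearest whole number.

4

Weighted sum = 4×338 + 6×227 + 2×148 + 0×2478 + 1×305 + 6×600 + 6×491 + 9×2372 + 5×821 + 0×1438
  = 1352 + 1362 + 296 + 0 + 305 + 3600 + 2946 + 21348 + 4105 + 0 = 35314
Sum of weights = 338 + 227 + 148 + 2478 + 305 + 600 + 491 + 2372 + 821 + 1438 = 9218
Weighted mean = 35314 / 9218 = 3.8309829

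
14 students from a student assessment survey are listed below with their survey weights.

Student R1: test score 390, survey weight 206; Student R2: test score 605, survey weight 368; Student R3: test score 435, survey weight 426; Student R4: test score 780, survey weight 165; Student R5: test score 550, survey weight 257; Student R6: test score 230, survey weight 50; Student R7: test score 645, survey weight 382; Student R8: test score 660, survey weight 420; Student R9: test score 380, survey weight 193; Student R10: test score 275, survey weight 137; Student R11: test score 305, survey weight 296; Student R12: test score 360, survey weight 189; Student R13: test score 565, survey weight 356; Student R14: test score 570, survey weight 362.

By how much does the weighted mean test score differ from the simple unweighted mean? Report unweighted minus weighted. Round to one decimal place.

-35.4

Unweighted sum = 6750
Unweighted mean = 6750 / 14 = 482.14286
Weighted sum = 1970245
Sum of weights = 3807
Weighted mean = 1970245 / 3807 = 517.53218
Difference (unweighted minus weighted) = -35.38932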